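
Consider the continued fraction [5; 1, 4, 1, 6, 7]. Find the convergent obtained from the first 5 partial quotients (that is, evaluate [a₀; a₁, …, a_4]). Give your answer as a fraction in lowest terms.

Start with 6.
1 + 1/(6/1) = 1 + 1/6 = 7/6
4 + 1/(7/6) = 4 + 6/7 = 34/7
1 + 1/(34/7) = 1 + 7/34 = 41/34
5 + 1/(41/34) = 5 + 34/41 = 239/41

239/41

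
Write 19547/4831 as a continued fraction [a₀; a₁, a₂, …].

[4; 21, 1, 1, 1, 36, 2]

Repeatedly divide and take the remainder:
19547 = 4·4831 + 223, so a_0 = 4
4831 = 21·223 + 148, so a_1 = 21
223 = 1·148 + 75, so a_2 = 1
148 = 1·75 + 73, so a_3 = 1
75 = 1·73 + 2, so a_4 = 1
73 = 36·2 + 1, so a_5 = 36
2 = 2·1 + 0, so a_6 = 2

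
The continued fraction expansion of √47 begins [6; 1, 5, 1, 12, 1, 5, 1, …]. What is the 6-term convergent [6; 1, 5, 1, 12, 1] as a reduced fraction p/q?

Build up convergents one term at a time:
a_0 = 6: 6/1
a_1 = 1: 7/1
a_2 = 5: 41/6
a_3 = 1: 48/7
a_4 = 12: 617/90
a_5 = 1: 665/97

665/97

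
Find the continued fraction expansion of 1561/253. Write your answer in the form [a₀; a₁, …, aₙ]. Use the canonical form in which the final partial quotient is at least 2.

Repeatedly divide and take the remainder:
1561 = 6·253 + 43, so a_0 = 6
253 = 5·43 + 38, so a_1 = 5
43 = 1·38 + 5, so a_2 = 1
38 = 7·5 + 3, so a_3 = 7
5 = 1·3 + 2, so a_4 = 1
3 = 1·2 + 1, so a_5 = 1
2 = 2·1 + 0, so a_6 = 2

[6; 5, 1, 7, 1, 1, 2]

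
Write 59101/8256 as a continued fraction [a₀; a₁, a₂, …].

⌊59101/8256⌋ = 7, remainder 1309
⌊8256/1309⌋ = 6, remainder 402
⌊1309/402⌋ = 3, remainder 103
⌊402/103⌋ = 3, remainder 93
⌊103/93⌋ = 1, remainder 10
⌊93/10⌋ = 9, remainder 3
⌊10/3⌋ = 3, remainder 1
⌊3/1⌋ = 3, remainder 0

[7; 6, 3, 3, 1, 9, 3, 3]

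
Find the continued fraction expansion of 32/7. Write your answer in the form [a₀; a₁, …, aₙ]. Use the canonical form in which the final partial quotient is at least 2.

Repeatedly divide and take the remainder:
32 = 4·7 + 4, so a_0 = 4
7 = 1·4 + 3, so a_1 = 1
4 = 1·3 + 1, so a_2 = 1
3 = 3·1 + 0, so a_3 = 3

[4; 1, 1, 3]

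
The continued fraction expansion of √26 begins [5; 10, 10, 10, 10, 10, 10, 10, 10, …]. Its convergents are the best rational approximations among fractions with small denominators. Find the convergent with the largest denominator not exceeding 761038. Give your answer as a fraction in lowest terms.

a_0 = 5: 5/1  (≤ bound)
a_1 = 10: 51/10  (≤ bound)
a_2 = 10: 515/101  (≤ bound)
a_3 = 10: 5201/1020  (≤ bound)
a_4 = 10: 52525/10301  (≤ bound)
a_5 = 10: 530451/104030  (≤ bound)
a_6 = 10: 5357035/1050601  (> 761038, stop)

530451/104030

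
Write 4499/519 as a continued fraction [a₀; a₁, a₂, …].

[8; 1, 2, 57, 3]

Apply division with remainder until the remainder is 0:
4499 ÷ 519 → quotient 8, remainder 347
519 ÷ 347 → quotient 1, remainder 172
347 ÷ 172 → quotient 2, remainder 3
172 ÷ 3 → quotient 57, remainder 1
3 ÷ 1 → quotient 3, remainder 0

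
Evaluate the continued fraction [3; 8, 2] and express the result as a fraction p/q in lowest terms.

53/17

a_0 = 3: 3/1
a_1 = 8: 25/8
a_2 = 2: 53/17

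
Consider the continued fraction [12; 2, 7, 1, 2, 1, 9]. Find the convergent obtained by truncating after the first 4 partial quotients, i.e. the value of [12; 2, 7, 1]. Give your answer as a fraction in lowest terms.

a_0 = 12: 12/1
a_1 = 2: 25/2
a_2 = 7: 187/15
a_3 = 1: 212/17

212/17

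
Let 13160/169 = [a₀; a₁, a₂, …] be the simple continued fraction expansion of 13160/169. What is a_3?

1

Repeatedly divide and take the remainder:
⌊13160/169⌋ = 77, remainder 147
⌊169/147⌋ = 1, remainder 22
⌊147/22⌋ = 6, remainder 15
⌊22/15⌋ = 1, remainder 7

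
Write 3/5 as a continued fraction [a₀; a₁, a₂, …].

3 ÷ 5 → quotient 0, remainder 3
5 ÷ 3 → quotient 1, remainder 2
3 ÷ 2 → quotient 1, remainder 1
2 ÷ 1 → quotient 2, remainder 0

[0; 1, 1, 2]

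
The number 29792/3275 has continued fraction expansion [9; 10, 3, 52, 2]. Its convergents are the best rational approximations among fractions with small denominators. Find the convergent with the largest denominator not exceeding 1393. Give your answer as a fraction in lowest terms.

a_0 = 9: 9/1  (≤ bound)
a_1 = 10: 91/10  (≤ bound)
a_2 = 3: 282/31  (≤ bound)
a_3 = 52: 14755/1622  (> 1393, stop)

282/31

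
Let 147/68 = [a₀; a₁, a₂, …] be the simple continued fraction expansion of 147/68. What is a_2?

5

Repeatedly divide and take the remainder:
147 ÷ 68 → quotient 2, remainder 11
68 ÷ 11 → quotient 6, remainder 2
11 ÷ 2 → quotient 5, remainder 1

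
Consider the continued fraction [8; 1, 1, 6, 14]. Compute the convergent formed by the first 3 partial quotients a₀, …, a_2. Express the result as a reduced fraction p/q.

Starting at the tail and folding back:
Start with 1.
1 + 1/(1/1) = 1 + 1/1 = 2/1
8 + 1/(2/1) = 8 + 1/2 = 17/2

17/2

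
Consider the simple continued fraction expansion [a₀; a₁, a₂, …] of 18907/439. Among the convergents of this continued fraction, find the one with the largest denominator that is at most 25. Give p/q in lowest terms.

a_0 = 43: 43/1  (≤ bound)
a_1 = 14: 603/14  (≤ bound)
a_2 = 1: 646/15  (≤ bound)
a_3 = 1: 1249/29  (> 25, stop)

646/15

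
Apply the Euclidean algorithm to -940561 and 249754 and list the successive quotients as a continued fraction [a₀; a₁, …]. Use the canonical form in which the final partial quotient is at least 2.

-940561 ÷ 249754 → quotient -4, remainder 58455
249754 ÷ 58455 → quotient 4, remainder 15934
58455 ÷ 15934 → quotient 3, remainder 10653
15934 ÷ 10653 → quotient 1, remainder 5281
10653 ÷ 5281 → quotient 2, remainder 91
5281 ÷ 91 → quotient 58, remainder 3
91 ÷ 3 → quotient 30, remainder 1
3 ÷ 1 → quotient 3, remainder 0

[-4; 4, 3, 1, 2, 58, 30, 3]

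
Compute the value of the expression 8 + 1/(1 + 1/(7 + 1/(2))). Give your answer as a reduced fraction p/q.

151/17

Work from the innermost term outward:
Start with 2.
7 + 1/(2/1) = 7 + 1/2 = 15/2
1 + 1/(15/2) = 1 + 2/15 = 17/15
8 + 1/(17/15) = 8 + 15/17 = 151/17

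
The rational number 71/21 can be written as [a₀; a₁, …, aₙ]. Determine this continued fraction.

[3; 2, 1, 1, 1, 2]

Apply division with remainder until the remainder is 0:
⌊71/21⌋ = 3, remainder 8
⌊21/8⌋ = 2, remainder 5
⌊8/5⌋ = 1, remainder 3
⌊5/3⌋ = 1, remainder 2
⌊3/2⌋ = 1, remainder 1
⌊2/1⌋ = 2, remainder 0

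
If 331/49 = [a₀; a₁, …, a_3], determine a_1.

Run the Euclidean algorithm, recording each quotient:
331 = 6·49 + 37, so a_0 = 6
49 = 1·37 + 12, so a_1 = 1

1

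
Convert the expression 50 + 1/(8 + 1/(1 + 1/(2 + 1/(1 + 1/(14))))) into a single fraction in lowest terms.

25859/516

a_0 = 50: 50/1
a_1 = 8: 401/8
a_2 = 1: 451/9
a_3 = 2: 1303/26
a_4 = 1: 1754/35
a_5 = 14: 25859/516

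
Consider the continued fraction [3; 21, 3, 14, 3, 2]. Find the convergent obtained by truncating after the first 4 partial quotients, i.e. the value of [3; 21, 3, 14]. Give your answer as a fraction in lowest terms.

2794/917

Start with 14.
3 + 1/(14/1) = 3 + 1/14 = 43/14
21 + 1/(43/14) = 21 + 14/43 = 917/43
3 + 1/(917/43) = 3 + 43/917 = 2794/917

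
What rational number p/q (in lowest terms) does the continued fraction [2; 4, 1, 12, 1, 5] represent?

Start with 5.
1 + 1/(5/1) = 1 + 1/5 = 6/5
12 + 1/(6/5) = 12 + 5/6 = 77/6
1 + 1/(77/6) = 1 + 6/77 = 83/77
4 + 1/(83/77) = 4 + 77/83 = 409/83
2 + 1/(409/83) = 2 + 83/409 = 901/409

901/409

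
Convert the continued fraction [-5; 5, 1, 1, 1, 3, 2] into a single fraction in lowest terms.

-680/141

Build up convergents one term at a time:
a_0 = -5: -5/1
a_1 = 5: -24/5
a_2 = 1: -29/6
a_3 = 1: -53/11
a_4 = 1: -82/17
a_5 = 3: -299/62
a_6 = 2: -680/141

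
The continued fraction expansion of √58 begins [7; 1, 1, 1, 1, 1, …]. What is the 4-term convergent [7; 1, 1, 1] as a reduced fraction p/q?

a_0 = 7: 7/1
a_1 = 1: 8/1
a_2 = 1: 15/2
a_3 = 1: 23/3

23/3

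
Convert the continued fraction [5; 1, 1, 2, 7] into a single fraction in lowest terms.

a_0 = 5: 5/1
a_1 = 1: 6/1
a_2 = 1: 11/2
a_3 = 2: 28/5
a_4 = 7: 207/37

207/37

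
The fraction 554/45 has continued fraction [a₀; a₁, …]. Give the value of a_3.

Repeatedly divide and take the remainder:
554 = 12·45 + 14, so a_0 = 12
45 = 3·14 + 3, so a_1 = 3
14 = 4·3 + 2, so a_2 = 4
3 = 1·2 + 1, so a_3 = 1

1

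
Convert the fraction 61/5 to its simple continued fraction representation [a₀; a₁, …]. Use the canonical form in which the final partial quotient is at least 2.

Apply division with remainder until the remainder is 0:
⌊61/5⌋ = 12, remainder 1
⌊5/1⌋ = 5, remainder 0

[12; 5]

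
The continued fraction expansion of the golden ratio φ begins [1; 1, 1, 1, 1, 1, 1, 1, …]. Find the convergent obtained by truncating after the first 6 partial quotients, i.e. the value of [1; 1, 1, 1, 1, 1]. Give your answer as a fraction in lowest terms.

a_0 = 1: 1/1
a_1 = 1: 2/1
a_2 = 1: 3/2
a_3 = 1: 5/3
a_4 = 1: 8/5
a_5 = 1: 13/8

13/8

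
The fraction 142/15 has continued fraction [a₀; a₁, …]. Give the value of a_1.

Run the Euclidean algorithm, recording each quotient:
142 = 9·15 + 7, so a_0 = 9
15 = 2·7 + 1, so a_1 = 2

2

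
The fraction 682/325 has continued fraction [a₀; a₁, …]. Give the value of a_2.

6

Run the Euclidean algorithm, recording each quotient:
682 ÷ 325 → quotient 2, remainder 32
325 ÷ 32 → quotient 10, remainder 5
32 ÷ 5 → quotient 6, remainder 2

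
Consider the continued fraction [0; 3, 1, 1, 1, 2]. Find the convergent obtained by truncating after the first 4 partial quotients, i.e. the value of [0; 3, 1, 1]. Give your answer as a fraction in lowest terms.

2/7

Start with 1.
1 + 1/(1/1) = 1 + 1/1 = 2/1
3 + 1/(2/1) = 3 + 1/2 = 7/2
0 + 1/(7/2) = 0 + 2/7 = 2/7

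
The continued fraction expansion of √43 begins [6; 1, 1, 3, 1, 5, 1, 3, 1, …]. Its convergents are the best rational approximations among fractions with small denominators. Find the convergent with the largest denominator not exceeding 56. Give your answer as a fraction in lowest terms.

a_0 = 6: 6/1  (≤ bound)
a_1 = 1: 7/1  (≤ bound)
a_2 = 1: 13/2  (≤ bound)
a_3 = 3: 46/7  (≤ bound)
a_4 = 1: 59/9  (≤ bound)
a_5 = 5: 341/52  (≤ bound)
a_6 = 1: 400/61  (> 56, stop)

341/52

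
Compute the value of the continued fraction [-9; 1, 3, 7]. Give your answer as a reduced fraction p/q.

-239/29

Start with 7.
3 + 1/(7/1) = 3 + 1/7 = 22/7
1 + 1/(22/7) = 1 + 7/22 = 29/22
-9 + 1/(29/22) = -9 + 22/29 = -239/29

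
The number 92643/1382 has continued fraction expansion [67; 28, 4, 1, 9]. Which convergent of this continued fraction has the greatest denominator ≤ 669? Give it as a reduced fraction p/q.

a_0 = 67: 67/1  (≤ bound)
a_1 = 28: 1877/28  (≤ bound)
a_2 = 4: 7575/113  (≤ bound)
a_3 = 1: 9452/141  (≤ bound)
a_4 = 9: 92643/1382  (> 669, stop)

9452/141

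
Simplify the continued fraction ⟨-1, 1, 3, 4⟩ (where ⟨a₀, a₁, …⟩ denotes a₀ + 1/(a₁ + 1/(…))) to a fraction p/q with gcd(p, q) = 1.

Collapse the nested fraction from the inside out:
Start with 4.
3 + 1/(4/1) = 3 + 1/4 = 13/4
1 + 1/(13/4) = 1 + 4/13 = 17/13
-1 + 1/(17/13) = -1 + 13/17 = -4/17

-4/17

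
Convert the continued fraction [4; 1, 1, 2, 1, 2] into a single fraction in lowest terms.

87/19

Compute successive convergents:
a_0 = 4: 4/1
a_1 = 1: 5/1
a_2 = 1: 9/2
a_3 = 2: 23/5
a_4 = 1: 32/7
a_5 = 2: 87/19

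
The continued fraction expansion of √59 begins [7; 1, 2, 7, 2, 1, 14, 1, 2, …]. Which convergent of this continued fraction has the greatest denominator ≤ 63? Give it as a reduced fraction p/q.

361/47

a_0 = 7: 7/1  (≤ bound)
a_1 = 1: 8/1  (≤ bound)
a_2 = 2: 23/3  (≤ bound)
a_3 = 7: 169/22  (≤ bound)
a_4 = 2: 361/47  (≤ bound)
a_5 = 1: 530/69  (> 63, stop)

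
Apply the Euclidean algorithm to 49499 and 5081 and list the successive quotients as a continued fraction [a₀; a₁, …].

[9; 1, 2, 1, 7, 23, 3, 2]

⌊49499/5081⌋ = 9, remainder 3770
⌊5081/3770⌋ = 1, remainder 1311
⌊3770/1311⌋ = 2, remainder 1148
⌊1311/1148⌋ = 1, remainder 163
⌊1148/163⌋ = 7, remainder 7
⌊163/7⌋ = 23, remainder 2
⌊7/2⌋ = 3, remainder 1
⌊2/1⌋ = 2, remainder 0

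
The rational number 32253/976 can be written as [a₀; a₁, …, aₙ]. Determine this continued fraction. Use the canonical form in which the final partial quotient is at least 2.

32253 ÷ 976 → quotient 33, remainder 45
976 ÷ 45 → quotient 21, remainder 31
45 ÷ 31 → quotient 1, remainder 14
31 ÷ 14 → quotient 2, remainder 3
14 ÷ 3 → quotient 4, remainder 2
3 ÷ 2 → quotient 1, remainder 1
2 ÷ 1 → quotient 2, remainder 0

[33; 21, 1, 2, 4, 1, 2]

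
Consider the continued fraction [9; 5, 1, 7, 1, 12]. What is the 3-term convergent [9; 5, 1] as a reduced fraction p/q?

55/6

Start with 1.
5 + 1/(1/1) = 5 + 1/1 = 6/1
9 + 1/(6/1) = 9 + 1/6 = 55/6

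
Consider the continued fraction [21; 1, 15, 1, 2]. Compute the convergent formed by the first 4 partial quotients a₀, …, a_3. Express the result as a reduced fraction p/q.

373/17

Start with 1.
15 + 1/(1/1) = 15 + 1/1 = 16/1
1 + 1/(16/1) = 1 + 1/16 = 17/16
21 + 1/(17/16) = 21 + 16/17 = 373/17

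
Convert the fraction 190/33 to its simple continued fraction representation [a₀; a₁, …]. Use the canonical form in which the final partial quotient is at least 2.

[5; 1, 3, 8]

190 = 5·33 + 25, so a_0 = 5
33 = 1·25 + 8, so a_1 = 1
25 = 3·8 + 1, so a_2 = 3
8 = 8·1 + 0, so a_3 = 8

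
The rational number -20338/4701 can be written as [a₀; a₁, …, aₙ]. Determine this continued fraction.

[-5; 1, 2, 15, 2, 49]

⌊-20338/4701⌋ = -5, remainder 3167
⌊4701/3167⌋ = 1, remainder 1534
⌊3167/1534⌋ = 2, remainder 99
⌊1534/99⌋ = 15, remainder 49
⌊99/49⌋ = 2, remainder 1
⌊49/1⌋ = 49, remainder 0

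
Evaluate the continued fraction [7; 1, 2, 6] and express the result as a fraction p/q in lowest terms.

146/19

Start with 6.
2 + 1/(6/1) = 2 + 1/6 = 13/6
1 + 1/(13/6) = 1 + 6/13 = 19/13
7 + 1/(19/13) = 7 + 13/19 = 146/19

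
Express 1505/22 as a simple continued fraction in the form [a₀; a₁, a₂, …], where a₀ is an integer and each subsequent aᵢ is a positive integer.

⌊1505/22⌋ = 68, remainder 9
⌊22/9⌋ = 2, remainder 4
⌊9/4⌋ = 2, remainder 1
⌊4/1⌋ = 4, remainder 0

[68; 2, 2, 4]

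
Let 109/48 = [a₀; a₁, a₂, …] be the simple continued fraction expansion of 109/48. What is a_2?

1

Run the Euclidean algorithm, recording each quotient:
109 = 2·48 + 13, so a_0 = 2
48 = 3·13 + 9, so a_1 = 3
13 = 1·9 + 4, so a_2 = 1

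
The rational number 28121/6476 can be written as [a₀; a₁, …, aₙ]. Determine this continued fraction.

Run the Euclidean algorithm, recording each quotient:
⌊28121/6476⌋ = 4, remainder 2217
⌊6476/2217⌋ = 2, remainder 2042
⌊2217/2042⌋ = 1, remainder 175
⌊2042/175⌋ = 11, remainder 117
⌊175/117⌋ = 1, remainder 58
⌊117/58⌋ = 2, remainder 1
⌊58/1⌋ = 58, remainder 0

[4; 2, 1, 11, 1, 2, 58]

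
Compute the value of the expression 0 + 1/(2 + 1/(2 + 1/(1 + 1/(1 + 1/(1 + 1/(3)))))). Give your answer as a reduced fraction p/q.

29/69

Collapse the nested fraction from the inside out:
Start with 3.
1 + 1/(3/1) = 1 + 1/3 = 4/3
1 + 1/(4/3) = 1 + 3/4 = 7/4
1 + 1/(7/4) = 1 + 4/7 = 11/7
2 + 1/(11/7) = 2 + 7/11 = 29/11
2 + 1/(29/11) = 2 + 11/29 = 69/29
0 + 1/(69/29) = 0 + 29/69 = 29/69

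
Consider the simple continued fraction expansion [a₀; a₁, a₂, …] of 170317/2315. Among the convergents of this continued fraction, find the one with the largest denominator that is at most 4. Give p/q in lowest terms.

147/2

a_0 = 73: 73/1  (≤ bound)
a_1 = 1: 74/1  (≤ bound)
a_2 = 1: 147/2  (≤ bound)
a_3 = 3: 515/7  (> 4, stop)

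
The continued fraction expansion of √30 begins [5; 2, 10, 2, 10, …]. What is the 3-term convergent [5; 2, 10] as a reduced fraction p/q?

115/21

Start with 10.
2 + 1/(10/1) = 2 + 1/10 = 21/10
5 + 1/(21/10) = 5 + 10/21 = 115/21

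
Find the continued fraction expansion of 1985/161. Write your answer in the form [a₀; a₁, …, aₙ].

Repeatedly divide and take the remainder:
1985 = 12·161 + 53, so a_0 = 12
161 = 3·53 + 2, so a_1 = 3
53 = 26·2 + 1, so a_2 = 26
2 = 2·1 + 0, so a_3 = 2

[12; 3, 26, 2]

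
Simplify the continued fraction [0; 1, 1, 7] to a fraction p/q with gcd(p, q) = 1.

Work from the innermost term outward:
Start with 7.
1 + 1/(7/1) = 1 + 1/7 = 8/7
1 + 1/(8/7) = 1 + 7/8 = 15/8
0 + 1/(15/8) = 0 + 8/15 = 8/15

8/15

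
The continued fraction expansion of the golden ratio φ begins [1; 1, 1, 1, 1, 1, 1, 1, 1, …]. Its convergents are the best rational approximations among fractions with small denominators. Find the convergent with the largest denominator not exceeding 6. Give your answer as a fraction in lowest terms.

a_0 = 1: 1/1  (≤ bound)
a_1 = 1: 2/1  (≤ bound)
a_2 = 1: 3/2  (≤ bound)
a_3 = 1: 5/3  (≤ bound)
a_4 = 1: 8/5  (≤ bound)
a_5 = 1: 13/8  (> 6, stop)

8/5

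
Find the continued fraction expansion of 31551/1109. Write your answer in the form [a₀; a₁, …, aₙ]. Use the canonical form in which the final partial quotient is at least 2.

⌊31551/1109⌋ = 28, remainder 499
⌊1109/499⌋ = 2, remainder 111
⌊499/111⌋ = 4, remainder 55
⌊111/55⌋ = 2, remainder 1
⌊55/1⌋ = 55, remainder 0

[28; 2, 4, 2, 55]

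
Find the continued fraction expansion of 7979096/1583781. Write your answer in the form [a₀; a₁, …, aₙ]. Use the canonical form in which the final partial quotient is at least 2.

[5; 26, 3, 5, 44, 14, 6]

7979096 = 5·1583781 + 60191, so a_0 = 5
1583781 = 26·60191 + 18815, so a_1 = 26
60191 = 3·18815 + 3746, so a_2 = 3
18815 = 5·3746 + 85, so a_3 = 5
3746 = 44·85 + 6, so a_4 = 44
85 = 14·6 + 1, so a_5 = 14
6 = 6·1 + 0, so a_6 = 6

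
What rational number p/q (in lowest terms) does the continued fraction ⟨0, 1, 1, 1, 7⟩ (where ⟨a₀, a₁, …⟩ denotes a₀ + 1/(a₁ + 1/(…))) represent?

a_0 = 0: 0/1
a_1 = 1: 1/1
a_2 = 1: 1/2
a_3 = 1: 2/3
a_4 = 7: 15/23

15/23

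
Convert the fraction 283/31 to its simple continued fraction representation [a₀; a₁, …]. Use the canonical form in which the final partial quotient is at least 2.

[9; 7, 1, 3]

⌊283/31⌋ = 9, remainder 4
⌊31/4⌋ = 7, remainder 3
⌊4/3⌋ = 1, remainder 1
⌊3/1⌋ = 3, remainder 0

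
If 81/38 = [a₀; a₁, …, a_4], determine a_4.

Repeatedly divide and take the remainder:
81 = 2·38 + 5, so a_0 = 2
38 = 7·5 + 3, so a_1 = 7
5 = 1·3 + 2, so a_2 = 1
3 = 1·2 + 1, so a_3 = 1
2 = 2·1 + 0, so a_4 = 2

2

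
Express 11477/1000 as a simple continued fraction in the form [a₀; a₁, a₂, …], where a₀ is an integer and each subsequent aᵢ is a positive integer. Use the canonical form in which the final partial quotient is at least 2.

[11; 2, 10, 2, 1, 2, 2, 2]

Repeatedly divide and take the remainder:
⌊11477/1000⌋ = 11, remainder 477
⌊1000/477⌋ = 2, remainder 46
⌊477/46⌋ = 10, remainder 17
⌊46/17⌋ = 2, remainder 12
⌊17/12⌋ = 1, remainder 5
⌊12/5⌋ = 2, remainder 2
⌊5/2⌋ = 2, remainder 1
⌊2/1⌋ = 2, remainder 0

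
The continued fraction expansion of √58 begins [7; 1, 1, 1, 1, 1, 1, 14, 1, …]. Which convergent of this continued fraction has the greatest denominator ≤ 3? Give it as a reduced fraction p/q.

23/3

List convergents until the denominator exceeds the bound:
a_0 = 7: 7/1  (≤ bound)
a_1 = 1: 8/1  (≤ bound)
a_2 = 1: 15/2  (≤ bound)
a_3 = 1: 23/3  (≤ bound)
a_4 = 1: 38/5  (> 3, stop)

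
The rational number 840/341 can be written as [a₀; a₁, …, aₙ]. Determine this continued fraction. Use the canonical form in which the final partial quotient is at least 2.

[2; 2, 6, 3, 8]

840 = 2·341 + 158, so a_0 = 2
341 = 2·158 + 25, so a_1 = 2
158 = 6·25 + 8, so a_2 = 6
25 = 3·8 + 1, so a_3 = 3
8 = 8·1 + 0, so a_4 = 8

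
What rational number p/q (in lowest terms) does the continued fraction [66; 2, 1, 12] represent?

2521/38

a_0 = 66: 66/1
a_1 = 2: 133/2
a_2 = 1: 199/3
a_3 = 12: 2521/38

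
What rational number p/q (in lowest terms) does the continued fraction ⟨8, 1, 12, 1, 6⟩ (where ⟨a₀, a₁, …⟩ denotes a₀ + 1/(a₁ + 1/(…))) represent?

a_0 = 8: 8/1
a_1 = 1: 9/1
a_2 = 12: 116/13
a_3 = 1: 125/14
a_4 = 6: 866/97

866/97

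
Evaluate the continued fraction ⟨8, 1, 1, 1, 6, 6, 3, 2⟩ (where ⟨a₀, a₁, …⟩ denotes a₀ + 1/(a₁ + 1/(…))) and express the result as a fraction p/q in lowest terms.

7794/901

Build up convergents one term at a time:
a_0 = 8: 8/1
a_1 = 1: 9/1
a_2 = 1: 17/2
a_3 = 1: 26/3
a_4 = 6: 173/20
a_5 = 6: 1064/123
a_6 = 3: 3365/389
a_7 = 2: 7794/901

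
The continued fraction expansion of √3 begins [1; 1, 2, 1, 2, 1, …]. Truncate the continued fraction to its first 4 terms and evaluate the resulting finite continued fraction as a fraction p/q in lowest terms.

7/4

Build up convergents one term at a time:
a_0 = 1: 1/1
a_1 = 1: 2/1
a_2 = 2: 5/3
a_3 = 1: 7/4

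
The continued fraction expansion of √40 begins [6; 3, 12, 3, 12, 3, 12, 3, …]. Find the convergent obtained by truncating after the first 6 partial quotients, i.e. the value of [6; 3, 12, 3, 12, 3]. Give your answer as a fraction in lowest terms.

27379/4329

Work from the innermost term outward:
Start with 3.
12 + 1/(3/1) = 12 + 1/3 = 37/3
3 + 1/(37/3) = 3 + 3/37 = 114/37
12 + 1/(114/37) = 12 + 37/114 = 1405/114
3 + 1/(1405/114) = 3 + 114/1405 = 4329/1405
6 + 1/(4329/1405) = 6 + 1405/4329 = 27379/4329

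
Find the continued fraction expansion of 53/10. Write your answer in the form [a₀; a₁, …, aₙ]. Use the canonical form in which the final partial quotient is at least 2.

53 ÷ 10 → quotient 5, remainder 3
10 ÷ 3 → quotient 3, remainder 1
3 ÷ 1 → quotient 3, remainder 0

[5; 3, 3]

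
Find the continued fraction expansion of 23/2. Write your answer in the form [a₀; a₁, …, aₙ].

23 ÷ 2 → quotient 11, remainder 1
2 ÷ 1 → quotient 2, remainder 0

[11; 2]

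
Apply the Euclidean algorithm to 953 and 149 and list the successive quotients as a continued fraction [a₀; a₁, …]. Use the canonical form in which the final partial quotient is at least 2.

Apply division with remainder until the remainder is 0:
953 = 6·149 + 59, so a_0 = 6
149 = 2·59 + 31, so a_1 = 2
59 = 1·31 + 28, so a_2 = 1
31 = 1·28 + 3, so a_3 = 1
28 = 9·3 + 1, so a_4 = 9
3 = 3·1 + 0, so a_5 = 3

[6; 2, 1, 1, 9, 3]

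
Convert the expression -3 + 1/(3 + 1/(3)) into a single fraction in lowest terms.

-27/10

Work from the innermost term outward:
Start with 3.
3 + 1/(3/1) = 3 + 1/3 = 10/3
-3 + 1/(10/3) = -3 + 3/10 = -27/10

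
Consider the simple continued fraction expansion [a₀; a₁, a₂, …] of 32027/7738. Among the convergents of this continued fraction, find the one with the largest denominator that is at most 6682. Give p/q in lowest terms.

9623/2325

List convergents until the denominator exceeds the bound:
a_0 = 4: 4/1  (≤ bound)
a_1 = 7: 29/7  (≤ bound)
a_2 = 5: 149/36  (≤ bound)
a_3 = 21: 3158/763  (≤ bound)
a_4 = 3: 9623/2325  (≤ bound)
a_5 = 3: 32027/7738  (> 6682, stop)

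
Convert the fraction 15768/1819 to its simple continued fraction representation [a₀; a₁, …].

[8; 1, 2, 60, 3, 3]

15768 = 8·1819 + 1216, so a_0 = 8
1819 = 1·1216 + 603, so a_1 = 1
1216 = 2·603 + 10, so a_2 = 2
603 = 60·10 + 3, so a_3 = 60
10 = 3·3 + 1, so a_4 = 3
3 = 3·1 + 0, so a_5 = 3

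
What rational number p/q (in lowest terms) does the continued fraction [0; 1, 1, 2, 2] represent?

Build up convergents one term at a time:
a_0 = 0: 0/1
a_1 = 1: 1/1
a_2 = 1: 1/2
a_3 = 2: 3/5
a_4 = 2: 7/12

7/12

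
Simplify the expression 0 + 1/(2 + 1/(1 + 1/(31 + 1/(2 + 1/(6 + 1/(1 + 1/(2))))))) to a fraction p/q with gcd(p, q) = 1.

1396/4145

a_0 = 0: 0/1
a_1 = 2: 1/2
a_2 = 1: 1/3
a_3 = 31: 32/95
a_4 = 2: 65/193
a_5 = 6: 422/1253
a_6 = 1: 487/1446
a_7 = 2: 1396/4145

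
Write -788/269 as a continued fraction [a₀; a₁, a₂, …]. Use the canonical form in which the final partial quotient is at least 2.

[-3; 14, 6, 3]

-788 ÷ 269 → quotient -3, remainder 19
269 ÷ 19 → quotient 14, remainder 3
19 ÷ 3 → quotient 6, remainder 1
3 ÷ 1 → quotient 3, remainder 0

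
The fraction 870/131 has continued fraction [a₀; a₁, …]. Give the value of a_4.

3

870 = 6·131 + 84, so a_0 = 6
131 = 1·84 + 47, so a_1 = 1
84 = 1·47 + 37, so a_2 = 1
47 = 1·37 + 10, so a_3 = 1
37 = 3·10 + 7, so a_4 = 3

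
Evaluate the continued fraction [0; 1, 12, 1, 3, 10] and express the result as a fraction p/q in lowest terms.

523/564

Use the convergent recurrence hₖ = aₖ·hₖ₋₁ + hₖ₋₂ (and likewise for the denominators kₖ):
a_0 = 0: 0/1
a_1 = 1: 1/1
a_2 = 12: 12/13
a_3 = 1: 13/14
a_4 = 3: 51/55
a_5 = 10: 523/564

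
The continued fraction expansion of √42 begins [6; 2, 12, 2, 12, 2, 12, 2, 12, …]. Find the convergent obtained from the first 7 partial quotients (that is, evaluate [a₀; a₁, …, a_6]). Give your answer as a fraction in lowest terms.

a_0 = 6: 6/1
a_1 = 2: 13/2
a_2 = 12: 162/25
a_3 = 2: 337/52
a_4 = 12: 4206/649
a_5 = 2: 8749/1350
a_6 = 12: 109194/16849

109194/16849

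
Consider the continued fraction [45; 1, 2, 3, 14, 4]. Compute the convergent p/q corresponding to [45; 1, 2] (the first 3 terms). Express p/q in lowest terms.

a_0 = 45: 45/1
a_1 = 1: 46/1
a_2 = 2: 137/3

137/3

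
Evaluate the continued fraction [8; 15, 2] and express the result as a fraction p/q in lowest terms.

250/31

a_0 = 8: 8/1
a_1 = 15: 121/15
a_2 = 2: 250/31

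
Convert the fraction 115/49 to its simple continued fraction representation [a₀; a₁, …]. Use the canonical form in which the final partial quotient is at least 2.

115 = 2·49 + 17, so a_0 = 2
49 = 2·17 + 15, so a_1 = 2
17 = 1·15 + 2, so a_2 = 1
15 = 7·2 + 1, so a_3 = 7
2 = 2·1 + 0, so a_4 = 2

[2; 2, 1, 7, 2]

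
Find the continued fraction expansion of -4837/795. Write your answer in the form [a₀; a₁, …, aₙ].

Run the Euclidean algorithm, recording each quotient:
⌊-4837/795⌋ = -7, remainder 728
⌊795/728⌋ = 1, remainder 67
⌊728/67⌋ = 10, remainder 58
⌊67/58⌋ = 1, remainder 9
⌊58/9⌋ = 6, remainder 4
⌊9/4⌋ = 2, remainder 1
⌊4/1⌋ = 4, remainder 0

[-7; 1, 10, 1, 6, 2, 4]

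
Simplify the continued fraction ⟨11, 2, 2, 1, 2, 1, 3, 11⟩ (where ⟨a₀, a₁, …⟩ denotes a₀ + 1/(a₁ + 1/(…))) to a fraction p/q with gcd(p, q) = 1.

a_0 = 11: 11/1
a_1 = 2: 23/2
a_2 = 2: 57/5
a_3 = 1: 80/7
a_4 = 2: 217/19
a_5 = 1: 297/26
a_6 = 3: 1108/97
a_7 = 11: 12485/1093

12485/1093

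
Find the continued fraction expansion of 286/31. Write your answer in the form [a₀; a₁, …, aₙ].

[9; 4, 2, 3]

Repeatedly divide and take the remainder:
286 = 9·31 + 7, so a_0 = 9
31 = 4·7 + 3, so a_1 = 4
7 = 2·3 + 1, so a_2 = 2
3 = 3·1 + 0, so a_3 = 3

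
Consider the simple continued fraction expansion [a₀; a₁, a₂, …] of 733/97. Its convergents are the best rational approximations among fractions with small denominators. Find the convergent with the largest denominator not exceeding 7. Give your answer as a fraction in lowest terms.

53/7

a_0 = 7: 7/1  (≤ bound)
a_1 = 1: 8/1  (≤ bound)
a_2 = 1: 15/2  (≤ bound)
a_3 = 3: 53/7  (≤ bound)
a_4 = 1: 68/9  (> 7, stop)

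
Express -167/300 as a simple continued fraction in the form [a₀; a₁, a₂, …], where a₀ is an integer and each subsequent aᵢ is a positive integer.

[-1; 2, 3, 1, 10, 3]

⌊-167/300⌋ = -1, remainder 133
⌊300/133⌋ = 2, remainder 34
⌊133/34⌋ = 3, remainder 31
⌊34/31⌋ = 1, remainder 3
⌊31/3⌋ = 10, remainder 1
⌊3/1⌋ = 3, remainder 0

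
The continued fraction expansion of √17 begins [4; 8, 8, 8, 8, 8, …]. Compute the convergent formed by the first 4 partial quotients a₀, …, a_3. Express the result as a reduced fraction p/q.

Build up convergents one term at a time:
a_0 = 4: 4/1
a_1 = 8: 33/8
a_2 = 8: 268/65
a_3 = 8: 2177/528

2177/528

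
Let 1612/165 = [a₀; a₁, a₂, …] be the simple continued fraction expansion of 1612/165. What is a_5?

12

Run the Euclidean algorithm, recording each quotient:
1612 ÷ 165 → quotient 9, remainder 127
165 ÷ 127 → quotient 1, remainder 38
127 ÷ 38 → quotient 3, remainder 13
38 ÷ 13 → quotient 2, remainder 12
13 ÷ 12 → quotient 1, remainder 1
12 ÷ 1 → quotient 12, remainder 0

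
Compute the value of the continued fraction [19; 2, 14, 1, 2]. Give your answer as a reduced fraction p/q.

a_0 = 19: 19/1
a_1 = 2: 39/2
a_2 = 14: 565/29
a_3 = 1: 604/31
a_4 = 2: 1773/91

1773/91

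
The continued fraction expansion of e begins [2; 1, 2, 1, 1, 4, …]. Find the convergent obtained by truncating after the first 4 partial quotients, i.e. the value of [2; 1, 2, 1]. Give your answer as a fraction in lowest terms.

11/4

Start with 1.
2 + 1/(1/1) = 2 + 1/1 = 3/1
1 + 1/(3/1) = 1 + 1/3 = 4/3
2 + 1/(4/3) = 2 + 3/4 = 11/4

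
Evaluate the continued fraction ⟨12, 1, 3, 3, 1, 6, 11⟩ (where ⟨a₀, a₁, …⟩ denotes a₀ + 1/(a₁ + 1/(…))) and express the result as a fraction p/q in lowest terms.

16365/1282

Start with 11.
6 + 1/(11/1) = 6 + 1/11 = 67/11
1 + 1/(67/11) = 1 + 11/67 = 78/67
3 + 1/(78/67) = 3 + 67/78 = 301/78
3 + 1/(301/78) = 3 + 78/301 = 981/301
1 + 1/(981/301) = 1 + 301/981 = 1282/981
12 + 1/(1282/981) = 12 + 981/1282 = 16365/1282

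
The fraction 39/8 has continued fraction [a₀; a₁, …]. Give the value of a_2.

7

39 ÷ 8 → quotient 4, remainder 7
8 ÷ 7 → quotient 1, remainder 1
7 ÷ 1 → quotient 7, remainder 0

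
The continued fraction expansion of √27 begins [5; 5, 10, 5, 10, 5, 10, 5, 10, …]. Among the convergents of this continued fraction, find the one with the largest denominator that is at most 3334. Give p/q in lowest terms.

13775/2651

a_0 = 5: 5/1  (≤ bound)
a_1 = 5: 26/5  (≤ bound)
a_2 = 10: 265/51  (≤ bound)
a_3 = 5: 1351/260  (≤ bound)
a_4 = 10: 13775/2651  (≤ bound)
a_5 = 5: 70226/13515  (> 3334, stop)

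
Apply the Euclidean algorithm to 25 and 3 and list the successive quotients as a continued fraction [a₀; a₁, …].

Apply division with remainder until the remainder is 0:
25 ÷ 3 → quotient 8, remainder 1
3 ÷ 1 → quotient 3, remainder 0

[8; 3]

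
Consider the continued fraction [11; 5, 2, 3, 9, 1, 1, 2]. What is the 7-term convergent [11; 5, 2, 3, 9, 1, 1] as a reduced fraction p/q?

8321/744

Build up convergents one term at a time:
a_0 = 11: 11/1
a_1 = 5: 56/5
a_2 = 2: 123/11
a_3 = 3: 425/38
a_4 = 9: 3948/353
a_5 = 1: 4373/391
a_6 = 1: 8321/744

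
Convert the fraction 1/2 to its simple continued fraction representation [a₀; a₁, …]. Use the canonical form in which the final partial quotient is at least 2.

⌊1/2⌋ = 0, remainder 1
⌊2/1⌋ = 2, remainder 0

[0; 2]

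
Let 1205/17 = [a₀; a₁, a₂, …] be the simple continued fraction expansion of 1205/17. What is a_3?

2

⌊1205/17⌋ = 70, remainder 15
⌊17/15⌋ = 1, remainder 2
⌊15/2⌋ = 7, remainder 1
⌊2/1⌋ = 2, remainder 0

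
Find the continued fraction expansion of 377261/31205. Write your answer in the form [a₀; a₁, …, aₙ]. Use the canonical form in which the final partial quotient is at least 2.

377261 = 12·31205 + 2801, so a_0 = 12
31205 = 11·2801 + 394, so a_1 = 11
2801 = 7·394 + 43, so a_2 = 7
394 = 9·43 + 7, so a_3 = 9
43 = 6·7 + 1, so a_4 = 6
7 = 7·1 + 0, so a_5 = 7

[12; 11, 7, 9, 6, 7]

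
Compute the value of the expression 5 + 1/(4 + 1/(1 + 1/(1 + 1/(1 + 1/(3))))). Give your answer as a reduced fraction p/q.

266/51

Starting at the tail and folding back:
Start with 3.
1 + 1/(3/1) = 1 + 1/3 = 4/3
1 + 1/(4/3) = 1 + 3/4 = 7/4
1 + 1/(7/4) = 1 + 4/7 = 11/7
4 + 1/(11/7) = 4 + 7/11 = 51/11
5 + 1/(51/11) = 5 + 11/51 = 266/51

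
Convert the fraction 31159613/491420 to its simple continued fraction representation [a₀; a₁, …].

Run the Euclidean algorithm, recording each quotient:
31159613 = 63·491420 + 200153, so a_0 = 63
491420 = 2·200153 + 91114, so a_1 = 2
200153 = 2·91114 + 17925, so a_2 = 2
91114 = 5·17925 + 1489, so a_3 = 5
17925 = 12·1489 + 57, so a_4 = 12
1489 = 26·57 + 7, so a_5 = 26
57 = 8·7 + 1, so a_6 = 8
7 = 7·1 + 0, so a_7 = 7

[63; 2, 2, 5, 12, 26, 8, 7]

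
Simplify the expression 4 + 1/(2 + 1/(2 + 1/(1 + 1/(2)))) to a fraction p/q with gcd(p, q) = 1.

84/19

a_0 = 4: 4/1
a_1 = 2: 9/2
a_2 = 2: 22/5
a_3 = 1: 31/7
a_4 = 2: 84/19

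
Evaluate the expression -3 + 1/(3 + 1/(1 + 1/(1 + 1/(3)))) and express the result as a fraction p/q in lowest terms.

Collapse the nested fraction from the inside out:
Start with 3.
1 + 1/(3/1) = 1 + 1/3 = 4/3
1 + 1/(4/3) = 1 + 3/4 = 7/4
3 + 1/(7/4) = 3 + 4/7 = 25/7
-3 + 1/(25/7) = -3 + 7/25 = -68/25

-68/25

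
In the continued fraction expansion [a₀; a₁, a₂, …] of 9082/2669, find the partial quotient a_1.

9082 ÷ 2669 → quotient 3, remainder 1075
2669 ÷ 1075 → quotient 2, remainder 519

2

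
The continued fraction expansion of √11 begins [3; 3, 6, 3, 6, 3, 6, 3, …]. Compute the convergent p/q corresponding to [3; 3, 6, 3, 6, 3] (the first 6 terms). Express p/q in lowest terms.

Start with 3.
6 + 1/(3/1) = 6 + 1/3 = 19/3
3 + 1/(19/3) = 3 + 3/19 = 60/19
6 + 1/(60/19) = 6 + 19/60 = 379/60
3 + 1/(379/60) = 3 + 60/379 = 1197/379
3 + 1/(1197/379) = 3 + 379/1197 = 3970/1197

3970/1197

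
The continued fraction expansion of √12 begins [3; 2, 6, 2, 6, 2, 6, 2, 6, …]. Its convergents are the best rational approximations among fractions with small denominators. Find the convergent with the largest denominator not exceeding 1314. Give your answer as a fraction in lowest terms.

a_0 = 3: 3/1  (≤ bound)
a_1 = 2: 7/2  (≤ bound)
a_2 = 6: 45/13  (≤ bound)
a_3 = 2: 97/28  (≤ bound)
a_4 = 6: 627/181  (≤ bound)
a_5 = 2: 1351/390  (≤ bound)
a_6 = 6: 8733/2521  (> 1314, stop)

1351/390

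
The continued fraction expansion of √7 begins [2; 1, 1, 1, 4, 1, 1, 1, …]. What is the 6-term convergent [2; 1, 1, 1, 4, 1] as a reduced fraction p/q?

45/17

Start with 1.
4 + 1/(1/1) = 4 + 1/1 = 5/1
1 + 1/(5/1) = 1 + 1/5 = 6/5
1 + 1/(6/5) = 1 + 5/6 = 11/6
1 + 1/(11/6) = 1 + 6/11 = 17/11
2 + 1/(17/11) = 2 + 11/17 = 45/17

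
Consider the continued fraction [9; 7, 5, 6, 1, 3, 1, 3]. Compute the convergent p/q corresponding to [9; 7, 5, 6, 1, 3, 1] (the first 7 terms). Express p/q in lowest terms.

11506/1259

Collapse the nested fraction from the inside out:
Start with 1.
3 + 1/(1/1) = 3 + 1/1 = 4/1
1 + 1/(4/1) = 1 + 1/4 = 5/4
6 + 1/(5/4) = 6 + 4/5 = 34/5
5 + 1/(34/5) = 5 + 5/34 = 175/34
7 + 1/(175/34) = 7 + 34/175 = 1259/175
9 + 1/(1259/175) = 9 + 175/1259 = 11506/1259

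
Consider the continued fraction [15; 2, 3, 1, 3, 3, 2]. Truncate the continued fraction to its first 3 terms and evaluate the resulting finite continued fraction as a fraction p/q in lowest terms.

108/7

Start with 3.
2 + 1/(3/1) = 2 + 1/3 = 7/3
15 + 1/(7/3) = 15 + 3/7 = 108/7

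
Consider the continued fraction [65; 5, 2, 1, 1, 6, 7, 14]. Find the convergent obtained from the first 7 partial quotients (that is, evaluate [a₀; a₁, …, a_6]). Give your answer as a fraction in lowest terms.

82981/1273

Start with 7.
6 + 1/(7/1) = 6 + 1/7 = 43/7
1 + 1/(43/7) = 1 + 7/43 = 50/43
1 + 1/(50/43) = 1 + 43/50 = 93/50
2 + 1/(93/50) = 2 + 50/93 = 236/93
5 + 1/(236/93) = 5 + 93/236 = 1273/236
65 + 1/(1273/236) = 65 + 236/1273 = 82981/1273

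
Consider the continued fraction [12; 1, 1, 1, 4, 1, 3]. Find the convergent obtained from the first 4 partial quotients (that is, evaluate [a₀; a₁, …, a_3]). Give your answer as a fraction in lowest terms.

38/3

a_0 = 12: 12/1
a_1 = 1: 13/1
a_2 = 1: 25/2
a_3 = 1: 38/3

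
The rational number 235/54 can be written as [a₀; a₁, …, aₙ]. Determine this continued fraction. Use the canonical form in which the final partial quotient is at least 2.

[4; 2, 1, 5, 3]

235 = 4·54 + 19, so a_0 = 4
54 = 2·19 + 16, so a_1 = 2
19 = 1·16 + 3, so a_2 = 1
16 = 5·3 + 1, so a_3 = 5
3 = 3·1 + 0, so a_4 = 3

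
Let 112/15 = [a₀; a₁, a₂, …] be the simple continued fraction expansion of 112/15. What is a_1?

⌊112/15⌋ = 7, remainder 7
⌊15/7⌋ = 2, remainder 1

2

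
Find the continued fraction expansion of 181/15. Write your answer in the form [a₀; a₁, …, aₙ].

Run the Euclidean algorithm, recording each quotient:
⌊181/15⌋ = 12, remainder 1
⌊15/1⌋ = 15, remainder 0

[12; 15]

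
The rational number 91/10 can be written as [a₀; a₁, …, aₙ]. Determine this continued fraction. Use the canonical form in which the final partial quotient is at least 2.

Run the Euclidean algorithm, recording each quotient:
91 ÷ 10 → quotient 9, remainder 1
10 ÷ 1 → quotient 10, remainder 0

[9; 10]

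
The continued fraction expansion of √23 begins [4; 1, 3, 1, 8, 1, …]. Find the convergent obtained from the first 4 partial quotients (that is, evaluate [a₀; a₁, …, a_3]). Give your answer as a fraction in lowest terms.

Start with 1.
3 + 1/(1/1) = 3 + 1/1 = 4/1
1 + 1/(4/1) = 1 + 1/4 = 5/4
4 + 1/(5/4) = 4 + 4/5 = 24/5

24/5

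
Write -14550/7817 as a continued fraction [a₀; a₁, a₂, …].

[-2; 7, 4, 1, 2, 1, 3, 15]

⌊-14550/7817⌋ = -2, remainder 1084
⌊7817/1084⌋ = 7, remainder 229
⌊1084/229⌋ = 4, remainder 168
⌊229/168⌋ = 1, remainder 61
⌊168/61⌋ = 2, remainder 46
⌊61/46⌋ = 1, remainder 15
⌊46/15⌋ = 3, remainder 1
⌊15/1⌋ = 15, remainder 0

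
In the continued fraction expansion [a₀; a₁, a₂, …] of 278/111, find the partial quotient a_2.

1

278 = 2·111 + 56, so a_0 = 2
111 = 1·56 + 55, so a_1 = 1
56 = 1·55 + 1, so a_2 = 1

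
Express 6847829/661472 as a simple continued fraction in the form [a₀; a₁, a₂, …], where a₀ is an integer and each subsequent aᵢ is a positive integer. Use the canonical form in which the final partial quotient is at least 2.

6847829 ÷ 661472 → quotient 10, remainder 233109
661472 ÷ 233109 → quotient 2, remainder 195254
233109 ÷ 195254 → quotient 1, remainder 37855
195254 ÷ 37855 → quotient 5, remainder 5979
37855 ÷ 5979 → quotient 6, remainder 1981
5979 ÷ 1981 → quotient 3, remainder 36
1981 ÷ 36 → quotient 55, remainder 1
36 ÷ 1 → quotient 36, remainder 0

[10; 2, 1, 5, 6, 3, 55, 36]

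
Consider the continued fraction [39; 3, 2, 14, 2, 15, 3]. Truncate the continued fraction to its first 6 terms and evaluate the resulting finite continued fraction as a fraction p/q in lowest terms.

127133/3236

a_0 = 39: 39/1
a_1 = 3: 118/3
a_2 = 2: 275/7
a_3 = 14: 3968/101
a_4 = 2: 8211/209
a_5 = 15: 127133/3236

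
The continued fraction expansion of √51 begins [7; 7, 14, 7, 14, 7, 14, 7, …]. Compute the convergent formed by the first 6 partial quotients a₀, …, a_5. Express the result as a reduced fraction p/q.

499850/69993

a_0 = 7: 7/1
a_1 = 7: 50/7
a_2 = 14: 707/99
a_3 = 7: 4999/700
a_4 = 14: 70693/9899
a_5 = 7: 499850/69993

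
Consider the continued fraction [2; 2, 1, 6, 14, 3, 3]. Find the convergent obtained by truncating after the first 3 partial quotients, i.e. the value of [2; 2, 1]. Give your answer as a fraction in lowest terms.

Start with 1.
2 + 1/(1/1) = 2 + 1/1 = 3/1
2 + 1/(3/1) = 2 + 1/3 = 7/3

7/3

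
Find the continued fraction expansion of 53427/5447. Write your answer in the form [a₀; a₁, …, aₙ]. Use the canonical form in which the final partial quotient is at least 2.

53427 ÷ 5447 → quotient 9, remainder 4404
5447 ÷ 4404 → quotient 1, remainder 1043
4404 ÷ 1043 → quotient 4, remainder 232
1043 ÷ 232 → quotient 4, remainder 115
232 ÷ 115 → quotient 2, remainder 2
115 ÷ 2 → quotient 57, remainder 1
2 ÷ 1 → quotient 2, remainder 0

[9; 1, 4, 4, 2, 57, 2]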